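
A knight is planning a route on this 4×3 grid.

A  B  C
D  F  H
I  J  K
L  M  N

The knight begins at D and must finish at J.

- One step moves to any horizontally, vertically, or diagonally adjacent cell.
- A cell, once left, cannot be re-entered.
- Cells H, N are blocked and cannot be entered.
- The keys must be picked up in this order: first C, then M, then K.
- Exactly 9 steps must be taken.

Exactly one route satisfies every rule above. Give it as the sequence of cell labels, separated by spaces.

The waypoints must appear in the order C, M, K, with no cell reused.
Route from D: up 1 to A, right 2 to C, down-left 2 to I, down 1 to L, right 1 to M, up-right 1 to K, left 1 to J — 9 moves in all.
Check: order respected (C at step 3, M at step 7, K at step 8); 9 moves as required.

D A B C F I L M K J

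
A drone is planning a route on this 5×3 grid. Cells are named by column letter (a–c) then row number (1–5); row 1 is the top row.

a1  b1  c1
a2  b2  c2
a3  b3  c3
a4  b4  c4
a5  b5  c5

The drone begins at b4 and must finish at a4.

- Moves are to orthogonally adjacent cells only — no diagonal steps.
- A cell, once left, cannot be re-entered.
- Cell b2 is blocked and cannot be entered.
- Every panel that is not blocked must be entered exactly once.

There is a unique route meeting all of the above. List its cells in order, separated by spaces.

b4 b3 a3 a2 a1 b1 c1 c2 c3 c4 c5 b5 a5 a4

Need to visit all 14 open cells exactly once, starting at b4 and ending at a4.
Cell c1 has only two open neighbours (c2 and b1), so the path must pass straight through it: one of those is the cell it's entered from and the other is where it exits.
Route from b4: up 1 to b3, left 1 to a3, up 2 to a1, right 2 to c1, down 4 to c5, left 2 to a5, up 1 to a4 — 13 moves in all.
Check: all 14 open cells covered.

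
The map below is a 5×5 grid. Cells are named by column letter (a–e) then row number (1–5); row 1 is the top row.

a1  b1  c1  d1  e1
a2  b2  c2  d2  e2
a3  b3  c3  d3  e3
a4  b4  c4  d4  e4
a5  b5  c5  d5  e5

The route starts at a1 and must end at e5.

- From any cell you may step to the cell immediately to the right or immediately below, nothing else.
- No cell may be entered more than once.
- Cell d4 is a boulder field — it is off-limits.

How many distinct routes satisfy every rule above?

A right/down-only route from a1 to e5 makes exactly 4 down-moves and 4 right-moves in some order.
With no other constraints that would be C(8,4) = 70 routes.
Subtract routes through each blocked cell (inclusion–exclusion for overlaps): − through d4: 40 → 30.
That gives 30 routes.

30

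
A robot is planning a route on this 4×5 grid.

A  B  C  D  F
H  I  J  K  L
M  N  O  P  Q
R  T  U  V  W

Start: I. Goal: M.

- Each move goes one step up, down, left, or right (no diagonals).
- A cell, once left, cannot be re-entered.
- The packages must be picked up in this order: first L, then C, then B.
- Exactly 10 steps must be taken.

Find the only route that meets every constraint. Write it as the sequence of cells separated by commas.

I, J, K, L, F, D, C, B, A, H, M

The waypoints must appear in the order L, C, B, with no cell reused.
Route from I: right 3 to L, up 1 to F, left 4 to A, down 2 to M — 10 moves in all.
Check: order respected (L at step 3, C at step 6, B at step 7); 10 moves as required.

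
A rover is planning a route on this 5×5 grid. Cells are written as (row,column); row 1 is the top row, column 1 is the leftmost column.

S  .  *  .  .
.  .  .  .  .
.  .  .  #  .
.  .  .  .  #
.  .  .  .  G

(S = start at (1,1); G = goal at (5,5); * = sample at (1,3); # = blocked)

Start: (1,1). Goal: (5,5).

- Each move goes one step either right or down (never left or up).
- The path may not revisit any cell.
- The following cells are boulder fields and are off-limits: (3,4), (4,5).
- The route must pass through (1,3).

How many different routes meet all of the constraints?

2

A right/down-only route from (1,1) to (5,5) makes exactly 4 down-moves and 4 right-moves in some order.
With no other constraints that would be C(8,4) = 70 routes.
Split at (1,3) and multiply the segment counts (each segment already excludes blocked cells): (1,1)→(1,3): 1; (1,3)→(5,5): 2; product = 2.
That gives 2 routes.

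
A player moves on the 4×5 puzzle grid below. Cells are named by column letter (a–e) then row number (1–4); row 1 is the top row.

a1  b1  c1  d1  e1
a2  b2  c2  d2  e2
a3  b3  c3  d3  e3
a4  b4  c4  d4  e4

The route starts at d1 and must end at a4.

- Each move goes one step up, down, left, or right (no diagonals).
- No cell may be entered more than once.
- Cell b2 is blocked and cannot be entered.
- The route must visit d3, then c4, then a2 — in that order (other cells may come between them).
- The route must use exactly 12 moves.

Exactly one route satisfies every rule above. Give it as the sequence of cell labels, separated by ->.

d1 -> d2 -> d3 -> d4 -> c4 -> c3 -> c2 -> c1 -> b1 -> a1 -> a2 -> a3 -> a4

The waypoints must appear in the order d3, c4, a2, with no cell reused.
Route from d1: 3× down (reaching d4), left to c4, 3× up (reaching c1), 2× left (reaching a1), 3× down (reaching a4) — 12 moves in all.
Check: order respected (d3 at step 2, c4 at step 4, a2 at step 10); 12 moves as required.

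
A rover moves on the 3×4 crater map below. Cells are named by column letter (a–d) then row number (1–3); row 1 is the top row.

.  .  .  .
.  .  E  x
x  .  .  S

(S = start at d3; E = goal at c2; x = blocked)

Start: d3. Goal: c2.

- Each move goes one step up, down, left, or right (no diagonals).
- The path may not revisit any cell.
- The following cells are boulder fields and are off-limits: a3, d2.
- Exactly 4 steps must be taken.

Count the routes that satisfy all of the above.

1

Need simple routes of exactly 4 moves from d3 to c2 (Manhattan distance 2, so 1 moves are spent on a detour and 1 undoing it).
Enumerating: d3 c3 b3 b2 c2.
That gives 1 route.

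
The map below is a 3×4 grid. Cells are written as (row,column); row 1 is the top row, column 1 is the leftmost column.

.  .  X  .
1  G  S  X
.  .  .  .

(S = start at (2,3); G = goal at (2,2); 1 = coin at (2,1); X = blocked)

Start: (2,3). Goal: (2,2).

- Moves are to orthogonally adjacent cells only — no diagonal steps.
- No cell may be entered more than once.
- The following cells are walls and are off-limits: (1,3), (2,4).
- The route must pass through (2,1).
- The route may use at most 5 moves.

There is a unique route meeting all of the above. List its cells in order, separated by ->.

Any route must reach (2,1) and still end at (2,2) within 5 moves, so the order of the required stops is forced.
Route from (2,3): down 1 to (3,3), left 2 to (3,1), up 1 to (2,1), right 1 to (2,2) — 5 moves in all.
Check: all required cells visited; 5 ≤ 5 moves.

(2,3) -> (3,3) -> (3,2) -> (3,1) -> (2,1) -> (2,2)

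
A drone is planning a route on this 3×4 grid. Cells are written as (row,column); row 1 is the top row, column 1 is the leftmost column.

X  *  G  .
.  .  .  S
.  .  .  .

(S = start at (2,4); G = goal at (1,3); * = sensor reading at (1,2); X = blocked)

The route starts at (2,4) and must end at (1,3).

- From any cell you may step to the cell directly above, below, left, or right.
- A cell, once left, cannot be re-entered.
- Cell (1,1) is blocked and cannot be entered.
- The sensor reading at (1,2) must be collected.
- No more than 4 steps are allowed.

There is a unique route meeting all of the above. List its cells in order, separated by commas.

Any route must reach (1,2) and still end at (1,3) within 4 moves, so the order of the required stops is forced.
Route from (2,4): 2× left (reaching (2,2)), up to (1,2), right to (1,3) — 4 moves in all.
Check: all required cells visited; 4 ≤ 4 moves.

(2,4), (2,3), (2,2), (1,2), (1,3)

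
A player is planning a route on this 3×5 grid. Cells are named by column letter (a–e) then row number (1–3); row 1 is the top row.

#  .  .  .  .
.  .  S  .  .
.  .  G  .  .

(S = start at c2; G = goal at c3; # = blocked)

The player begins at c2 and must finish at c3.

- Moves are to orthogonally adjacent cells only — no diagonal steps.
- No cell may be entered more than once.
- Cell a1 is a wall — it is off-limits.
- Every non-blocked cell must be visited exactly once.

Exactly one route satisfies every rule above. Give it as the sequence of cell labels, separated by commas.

Need to visit all 14 open cells exactly once, starting at c2 and ending at c3.
Route from c2: right to d2, down to d3, right to e3, 2× up (reaching e1), 3× left (reaching b1), down to b2, left to a2, down to a3, 2× right (reaching c3) — 13 moves in all.
Check: all 14 open cells covered.

c2, d2, d3, e3, e2, e1, d1, c1, b1, b2, a2, a3, b3, c3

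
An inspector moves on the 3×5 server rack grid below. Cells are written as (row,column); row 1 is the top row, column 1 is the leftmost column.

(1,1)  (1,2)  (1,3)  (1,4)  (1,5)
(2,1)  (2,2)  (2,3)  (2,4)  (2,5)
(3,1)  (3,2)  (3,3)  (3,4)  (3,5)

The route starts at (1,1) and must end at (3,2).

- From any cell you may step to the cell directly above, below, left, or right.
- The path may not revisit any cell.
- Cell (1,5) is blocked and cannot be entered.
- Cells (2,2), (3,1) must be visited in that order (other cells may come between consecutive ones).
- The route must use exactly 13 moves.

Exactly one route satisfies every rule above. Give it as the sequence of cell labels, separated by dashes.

The waypoints must appear in the order (2,2), (3,1), with no cell reused.
Route from (1,1): 3× right (reaching (1,4)), down to (2,4), right to (2,5), down to (3,5), 2× left (reaching (3,3)), up to (2,3), 2× left (reaching (2,1)), down to (3,1), right to (3,2) — 13 moves in all.
Check: order respected ((2,2) at step 10, (3,1) at step 12); 13 moves as required.

(1,1) - (1,2) - (1,3) - (1,4) - (2,4) - (2,5) - (3,5) - (3,4) - (3,3) - (2,3) - (2,2) - (2,1) - (3,1) - (3,2)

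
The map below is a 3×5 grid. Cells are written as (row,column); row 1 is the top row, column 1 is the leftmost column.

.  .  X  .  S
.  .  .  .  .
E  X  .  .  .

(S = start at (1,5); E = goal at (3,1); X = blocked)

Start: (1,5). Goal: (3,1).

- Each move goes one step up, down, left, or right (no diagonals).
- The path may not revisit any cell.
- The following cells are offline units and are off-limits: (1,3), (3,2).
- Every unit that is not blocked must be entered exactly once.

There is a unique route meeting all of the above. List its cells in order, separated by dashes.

(1,5) - (1,4) - (2,4) - (2,5) - (3,5) - (3,4) - (3,3) - (2,3) - (2,2) - (1,2) - (1,1) - (2,1) - (3,1)

Need to visit all 13 open cells exactly once, starting at (1,5) and ending at (3,1).
Cell (1,2) has only two open neighbours ((2,2) and (1,1)), so the path must pass straight through it: one of those is the cell it's entered from and the other is where it exits.
Route from (1,5): left 1 to (1,4), down 1 to (2,4), right 1 to (2,5), down 1 to (3,5), left 2 to (3,3), up 1 to (2,3), left 1 to (2,2), up 1 to (1,2), left 1 to (1,1), down 2 to (3,1) — 12 moves in all.
Check: all 13 open cells covered.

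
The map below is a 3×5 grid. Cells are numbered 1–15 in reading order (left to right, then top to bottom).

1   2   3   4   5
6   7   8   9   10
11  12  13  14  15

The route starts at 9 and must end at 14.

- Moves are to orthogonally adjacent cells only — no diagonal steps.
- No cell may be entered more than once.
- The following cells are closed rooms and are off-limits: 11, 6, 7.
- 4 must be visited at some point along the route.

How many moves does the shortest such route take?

5

Any route passes through 4 somewhere between 9 and 14. Summing Manhattan distances along the two legs (9 → 4 → 14) gives a lower bound of 1 + 2 = 3 moves.
The shortest route satisfying every rule uses 5 moves: 9 → 4 → 3 → 8 → 13 → 14.
The bound of 3 isn't tight here; checking systematically, no route of length 3 through 4 satisfies every constraint, so 5 is the minimum.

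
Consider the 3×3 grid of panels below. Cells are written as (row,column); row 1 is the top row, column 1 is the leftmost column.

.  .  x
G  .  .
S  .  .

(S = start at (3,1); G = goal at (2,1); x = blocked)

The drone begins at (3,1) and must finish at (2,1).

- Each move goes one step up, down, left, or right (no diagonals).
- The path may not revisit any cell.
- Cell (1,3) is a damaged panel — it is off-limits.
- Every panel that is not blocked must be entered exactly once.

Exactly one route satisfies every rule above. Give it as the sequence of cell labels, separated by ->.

Need to visit all 8 open cells exactly once, starting at (3,1) and ending at (2,1).
Cell (1,2) has only two open neighbours ((2,2) and (1,1)), so the path must pass straight through it: one of those is the cell it's entered from and the other is where it exits.
Route from (3,1): 2× right (reaching (3,3)), up to (2,3), left to (2,2), up to (1,2), left to (1,1), down to (2,1) — 7 moves in all.
Check: all 8 open cells covered.

(3,1) -> (3,2) -> (3,3) -> (2,3) -> (2,2) -> (1,2) -> (1,1) -> (2,1)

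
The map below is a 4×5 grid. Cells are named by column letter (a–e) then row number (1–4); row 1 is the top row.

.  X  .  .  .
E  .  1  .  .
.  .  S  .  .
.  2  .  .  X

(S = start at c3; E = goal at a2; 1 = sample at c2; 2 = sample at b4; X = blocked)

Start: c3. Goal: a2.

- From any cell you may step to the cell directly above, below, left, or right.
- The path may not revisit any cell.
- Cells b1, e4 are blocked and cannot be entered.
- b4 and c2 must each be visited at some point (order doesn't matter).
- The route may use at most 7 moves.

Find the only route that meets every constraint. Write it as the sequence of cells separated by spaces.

c3 c2 b2 b3 b4 a4 a3 a2

The 7-move cap with required stops at b4, c2 leaves no slack for detours.
Route from c3: up to c2, left to b2, 2× down (reaching b4), left to a4, 2× up (reaching a2) — 7 moves in all.
Check: all required cells visited; 7 ≤ 7 moves.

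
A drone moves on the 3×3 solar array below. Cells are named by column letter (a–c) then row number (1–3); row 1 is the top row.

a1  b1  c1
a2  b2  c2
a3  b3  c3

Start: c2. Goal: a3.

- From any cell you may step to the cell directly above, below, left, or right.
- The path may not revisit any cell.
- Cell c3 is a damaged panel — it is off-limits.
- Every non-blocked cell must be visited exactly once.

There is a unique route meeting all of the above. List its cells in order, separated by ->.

c2 -> c1 -> b1 -> a1 -> a2 -> b2 -> b3 -> a3

Need to visit all 8 open cells exactly once, starting at c2 and ending at a3.
Cell c1 has only two open neighbours (c2 and b1), so the path must pass straight through it: one of those is the cell it's entered from and the other is where it exits.
Route from c2: up to c1, 2× left (reaching a1), down to a2, right to b2, down to b3, left to a3 — 7 moves in all.
Check: all 8 open cells covered.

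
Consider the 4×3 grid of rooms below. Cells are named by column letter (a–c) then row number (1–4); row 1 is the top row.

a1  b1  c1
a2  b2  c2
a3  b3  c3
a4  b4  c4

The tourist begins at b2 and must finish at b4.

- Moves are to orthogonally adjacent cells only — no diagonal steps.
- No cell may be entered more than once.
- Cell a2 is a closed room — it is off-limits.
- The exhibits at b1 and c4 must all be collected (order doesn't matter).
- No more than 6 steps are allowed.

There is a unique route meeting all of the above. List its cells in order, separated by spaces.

Any route must reach b1 and c4 and still end at b4 within 6 moves, so the order of the required stops is forced.
Route from b2: up to b1, right to c1, 3× down (reaching c4), left to b4 — 6 moves in all.
Check: all required cells visited; 6 ≤ 6 moves.

b2 b1 c1 c2 c3 c4 b4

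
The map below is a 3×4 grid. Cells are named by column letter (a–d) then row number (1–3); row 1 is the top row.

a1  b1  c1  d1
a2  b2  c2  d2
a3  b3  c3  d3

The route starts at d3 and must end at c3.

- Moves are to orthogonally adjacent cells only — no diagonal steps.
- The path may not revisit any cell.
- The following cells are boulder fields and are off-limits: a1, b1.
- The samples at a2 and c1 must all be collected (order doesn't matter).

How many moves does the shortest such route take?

Any route passes through a2 and c1 in some order between d3 and c3. Summing Manhattan distances along each leg and taking the cheapest ordering (d3 → c1 → a2 → c3) gives a lower bound of 3 + 3 + 3 = 9 moves.
A route of 9 moves achieves this: d3 → d2 → d1 → c1 → c2 → b2 → a2 → a3 → b3 → c3.
Since 9 matches the lower bound, it is optimal.

9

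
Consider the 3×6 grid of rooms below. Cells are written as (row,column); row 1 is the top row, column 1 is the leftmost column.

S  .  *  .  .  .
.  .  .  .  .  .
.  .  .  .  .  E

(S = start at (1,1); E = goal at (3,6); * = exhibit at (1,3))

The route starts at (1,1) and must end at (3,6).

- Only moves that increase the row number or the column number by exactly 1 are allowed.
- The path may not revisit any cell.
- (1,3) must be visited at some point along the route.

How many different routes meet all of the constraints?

A right/down-only route from (1,1) to (3,6) makes exactly 2 down-moves and 5 right-moves in some order.
With no other constraints that would be C(7,2) = 21 routes.
Split at (1,3) and multiply the segment counts: (1,1)→(1,3): 1; (1,3)→(3,6): 10; product = 10.
That gives 10 routes.

10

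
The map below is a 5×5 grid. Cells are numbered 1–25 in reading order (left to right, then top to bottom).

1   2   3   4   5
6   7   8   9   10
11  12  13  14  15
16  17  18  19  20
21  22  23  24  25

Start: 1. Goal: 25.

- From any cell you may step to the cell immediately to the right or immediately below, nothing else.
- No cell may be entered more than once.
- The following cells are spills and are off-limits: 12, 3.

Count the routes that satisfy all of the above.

25

A right/down-only route from 1 to 25 makes exactly 4 down-moves and 4 right-moves in some order.
With no other constraints that would be C(8,4) = 70 routes.
Subtract routes through each blocked cell (inclusion–exclusion for overlaps): − through 3: 15 − through 12: 30 → 25.
That gives 25 routes.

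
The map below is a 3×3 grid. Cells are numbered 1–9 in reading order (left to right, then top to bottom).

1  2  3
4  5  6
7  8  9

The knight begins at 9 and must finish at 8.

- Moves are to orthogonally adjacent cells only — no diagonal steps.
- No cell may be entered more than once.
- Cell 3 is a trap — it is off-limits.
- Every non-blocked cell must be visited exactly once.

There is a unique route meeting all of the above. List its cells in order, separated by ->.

9 -> 6 -> 5 -> 2 -> 1 -> 4 -> 7 -> 8

Need to visit all 8 open cells exactly once, starting at 9 and ending at 8.
Route from 9: up to 6, left to 5, up to 2, left to 1, 2× down (reaching 7), right to 8 — 7 moves in all.
Check: all 8 open cells covered.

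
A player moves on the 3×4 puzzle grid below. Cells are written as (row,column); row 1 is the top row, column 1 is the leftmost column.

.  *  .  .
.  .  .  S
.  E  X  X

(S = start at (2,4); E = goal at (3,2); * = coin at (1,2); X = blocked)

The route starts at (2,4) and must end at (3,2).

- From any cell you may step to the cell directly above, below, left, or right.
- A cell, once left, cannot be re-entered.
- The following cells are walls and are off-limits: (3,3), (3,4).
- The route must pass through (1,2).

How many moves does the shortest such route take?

5

Any route passes through (1,2) somewhere between (2,4) and (3,2). Summing Manhattan distances along the two legs ((2,4) → (1,2) → (3,2)) gives a lower bound of 3 + 2 = 5 moves.
A route of 5 moves achieves this: (2,4) → (1,4) → (1,3) → (1,2) → (2,2) → (3,2).
Since 5 matches the lower bound, it is optimal.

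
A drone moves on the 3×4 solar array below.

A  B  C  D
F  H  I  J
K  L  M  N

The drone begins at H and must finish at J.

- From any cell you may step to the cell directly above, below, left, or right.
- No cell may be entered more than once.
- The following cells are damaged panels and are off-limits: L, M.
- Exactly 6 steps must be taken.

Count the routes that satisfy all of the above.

2

Need simple routes of exactly 6 moves from H to J (Manhattan distance 2, so 2 moves are spent on a detour and 2 undoing it).
Enumerating: H F A B C I J | H F A B C D J.
That gives 2 routes.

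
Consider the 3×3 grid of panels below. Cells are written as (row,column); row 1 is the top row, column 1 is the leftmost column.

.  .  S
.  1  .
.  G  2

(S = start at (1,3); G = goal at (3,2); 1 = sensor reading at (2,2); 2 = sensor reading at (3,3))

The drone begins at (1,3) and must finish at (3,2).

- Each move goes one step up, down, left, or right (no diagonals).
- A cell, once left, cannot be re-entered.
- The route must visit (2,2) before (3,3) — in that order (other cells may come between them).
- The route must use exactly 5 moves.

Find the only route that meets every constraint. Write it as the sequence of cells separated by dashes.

(1,3) - (1,2) - (2,2) - (2,3) - (3,3) - (3,2)

The waypoints must appear in the order (2,2), (3,3), with no cell reused.
Route from (1,3): left 1 to (1,2), down 1 to (2,2), right 1 to (2,3), down 1 to (3,3), left 1 to (3,2) — 5 moves in all.
Check: order respected (1 at step 2, 2 at step 4); 5 moves as required.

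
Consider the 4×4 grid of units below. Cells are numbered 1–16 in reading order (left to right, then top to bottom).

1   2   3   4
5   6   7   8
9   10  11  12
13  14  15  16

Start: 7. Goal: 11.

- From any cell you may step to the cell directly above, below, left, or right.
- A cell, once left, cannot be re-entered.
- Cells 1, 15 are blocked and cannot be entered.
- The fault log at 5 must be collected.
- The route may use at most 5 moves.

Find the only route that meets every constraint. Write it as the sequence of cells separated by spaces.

7 6 5 9 10 11

The 5-move cap with required stops at 5 leaves no slack for detours.
Route from 7: left 2 to 5, down 1 to 9, right 2 to 11 — 5 moves in all.
Check: all required cells visited; 5 ≤ 5 moves.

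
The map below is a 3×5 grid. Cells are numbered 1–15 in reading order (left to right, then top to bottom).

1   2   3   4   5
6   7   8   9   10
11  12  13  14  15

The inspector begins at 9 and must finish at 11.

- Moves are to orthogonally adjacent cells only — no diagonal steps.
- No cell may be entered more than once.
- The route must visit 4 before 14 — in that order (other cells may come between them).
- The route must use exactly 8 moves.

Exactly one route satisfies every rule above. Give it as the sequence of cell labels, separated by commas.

9, 4, 5, 10, 15, 14, 13, 12, 11

The waypoints must appear in the order 4, 14, with no cell reused.
Route from 9: up 1 to 4, right 1 to 5, down 2 to 15, left 4 to 11 — 8 moves in all.
Check: order respected (4 at step 1, 14 at step 5); 8 moves as required.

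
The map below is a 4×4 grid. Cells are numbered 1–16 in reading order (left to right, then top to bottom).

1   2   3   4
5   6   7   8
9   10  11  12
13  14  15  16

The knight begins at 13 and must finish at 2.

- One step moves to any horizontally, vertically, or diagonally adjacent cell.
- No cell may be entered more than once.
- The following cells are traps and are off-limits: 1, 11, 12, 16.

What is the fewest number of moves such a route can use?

3

With diagonal moves allowed, the Chebyshev distance max(|Δrow|,|Δcol|) from 13 to 2 is 3, so at least 3 moves are needed.
A route of 3 moves achieves this: 13 → 9 → 5 → 2.
Since 3 matches the lower bound, it is optimal.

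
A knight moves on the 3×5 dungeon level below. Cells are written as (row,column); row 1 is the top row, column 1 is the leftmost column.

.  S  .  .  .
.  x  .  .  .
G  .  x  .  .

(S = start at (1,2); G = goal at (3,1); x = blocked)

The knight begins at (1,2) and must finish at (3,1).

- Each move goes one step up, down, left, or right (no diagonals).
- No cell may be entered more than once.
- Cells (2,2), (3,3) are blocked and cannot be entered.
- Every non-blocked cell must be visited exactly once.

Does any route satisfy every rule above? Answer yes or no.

no

Cell (3,2) has only one open neighbour but is neither the start nor the goal, so a Hamiltonian route would have to both enter and leave it through the same neighbour — impossible without revisiting.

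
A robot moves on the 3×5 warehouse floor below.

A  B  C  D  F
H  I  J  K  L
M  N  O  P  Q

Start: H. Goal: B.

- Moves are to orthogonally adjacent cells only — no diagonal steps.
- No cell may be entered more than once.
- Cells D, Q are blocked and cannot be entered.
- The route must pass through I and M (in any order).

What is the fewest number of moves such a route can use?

4

Any route passes through I and M in some order between H and B. Summing Manhattan distances along each leg and taking the cheapest ordering (H → M → I → B) gives a lower bound of 1 + 2 + 1 = 4 moves.
A route of 4 moves achieves this: H → M → N → I → B.
Since 4 matches the lower bound, it is optimal.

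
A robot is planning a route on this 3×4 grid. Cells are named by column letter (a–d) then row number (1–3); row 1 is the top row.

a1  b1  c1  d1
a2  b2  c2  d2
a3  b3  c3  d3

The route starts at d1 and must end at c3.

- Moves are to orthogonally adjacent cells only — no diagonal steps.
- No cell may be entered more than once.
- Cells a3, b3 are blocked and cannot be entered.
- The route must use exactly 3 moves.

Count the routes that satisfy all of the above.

3

Need simple routes of exactly 3 moves from d1 to c3 (Manhattan distance 3, so 0 moves are spent on a detour and 0 undoing it).
Enumerating: d1 d2 d3 c3 | d1 d2 c2 c3 | d1 c1 c2 c3.
That gives 3 routes.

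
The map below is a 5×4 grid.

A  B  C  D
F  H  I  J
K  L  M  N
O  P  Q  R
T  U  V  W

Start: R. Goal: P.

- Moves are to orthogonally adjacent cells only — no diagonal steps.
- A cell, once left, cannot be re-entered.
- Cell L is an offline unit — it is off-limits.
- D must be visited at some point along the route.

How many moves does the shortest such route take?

Any route passes through D somewhere between R and P. Summing Manhattan distances along the two legs (R → D → P) gives a lower bound of 3 + 5 = 8 moves.
A route of 8 moves achieves this: R → N → J → D → C → I → M → Q → P.
Since 8 matches the lower bound, it is optimal.

8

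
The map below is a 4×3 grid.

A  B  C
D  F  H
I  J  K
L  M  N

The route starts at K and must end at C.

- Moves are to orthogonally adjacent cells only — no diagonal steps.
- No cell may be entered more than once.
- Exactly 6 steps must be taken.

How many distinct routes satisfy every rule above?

7

Need simple routes of exactly 6 moves from K to C (Manhattan distance 2, so 2 moves are spent on a detour and 2 undoing it).
Enumerating: K H F D A B C | K N M J F B C | K N M J F H C | K J F D A B C | K J I D A B C | K J I D F B C | K J I D F H C.
That gives 7 routes.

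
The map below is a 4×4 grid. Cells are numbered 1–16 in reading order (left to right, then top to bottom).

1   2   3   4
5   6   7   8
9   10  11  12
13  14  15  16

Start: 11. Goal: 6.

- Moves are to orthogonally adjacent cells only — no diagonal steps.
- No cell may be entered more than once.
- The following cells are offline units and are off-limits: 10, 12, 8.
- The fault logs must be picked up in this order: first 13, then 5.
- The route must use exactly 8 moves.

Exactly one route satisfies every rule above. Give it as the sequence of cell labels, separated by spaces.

The waypoints must appear in the order 13, 5, with no cell reused.
Route from 11: down to 15, 2× left (reaching 13), 3× up (reaching 1), right to 2, down to 6 — 8 moves in all.
Check: order respected (13 at step 3, 5 at step 5); 8 moves as required.

11 15 14 13 9 5 1 2 6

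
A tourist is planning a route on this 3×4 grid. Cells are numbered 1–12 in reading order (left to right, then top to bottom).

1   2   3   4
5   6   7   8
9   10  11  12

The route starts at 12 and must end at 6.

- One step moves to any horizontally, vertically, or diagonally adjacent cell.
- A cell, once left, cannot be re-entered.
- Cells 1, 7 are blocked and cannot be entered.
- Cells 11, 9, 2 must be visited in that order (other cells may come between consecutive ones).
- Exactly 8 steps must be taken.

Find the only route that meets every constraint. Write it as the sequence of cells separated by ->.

The waypoints must appear in the order 11, 9, 2, with no cell reused.
Route from 12: up 1 to 8, down-left 1 to 11, left 2 to 9, up 1 to 5, up-right 1 to 2, right 1 to 3, down-left 1 to 6 — 8 moves in all.
Check: order respected (11 at step 2, 9 at step 4, 2 at step 6); 8 moves as required.

12 -> 8 -> 11 -> 10 -> 9 -> 5 -> 2 -> 3 -> 6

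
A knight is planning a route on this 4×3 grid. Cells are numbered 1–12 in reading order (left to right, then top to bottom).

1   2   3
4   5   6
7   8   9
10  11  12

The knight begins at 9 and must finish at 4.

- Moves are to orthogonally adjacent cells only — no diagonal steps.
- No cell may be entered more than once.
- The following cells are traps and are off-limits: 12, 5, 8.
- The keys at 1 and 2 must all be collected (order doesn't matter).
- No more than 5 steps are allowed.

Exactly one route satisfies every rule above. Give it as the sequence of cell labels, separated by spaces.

9 6 3 2 1 4

The 5-move cap with required stops at 1, 2 leaves no slack for detours.
Route from 9: up 2 to 3, left 2 to 1, down 1 to 4 — 5 moves in all.
Check: all required cells visited; 5 ≤ 5 moves.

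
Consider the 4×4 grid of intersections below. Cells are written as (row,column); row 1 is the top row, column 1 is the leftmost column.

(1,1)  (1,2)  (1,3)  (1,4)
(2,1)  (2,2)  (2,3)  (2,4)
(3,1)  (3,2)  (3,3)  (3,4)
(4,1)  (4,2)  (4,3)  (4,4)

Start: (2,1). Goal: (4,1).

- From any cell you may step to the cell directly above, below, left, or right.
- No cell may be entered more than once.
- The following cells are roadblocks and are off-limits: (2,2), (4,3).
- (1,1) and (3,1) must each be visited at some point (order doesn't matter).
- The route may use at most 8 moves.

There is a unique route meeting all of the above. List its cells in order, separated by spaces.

The 8-move cap with required stops at (1,1), (3,1) leaves no slack for detours.
Route from (2,1): up to (1,1), 2× right (reaching (1,3)), 2× down (reaching (3,3)), 2× left (reaching (3,1)), down to (4,1) — 8 moves in all.
Check: all required cells visited; 8 ≤ 8 moves.

(2,1) (1,1) (1,2) (1,3) (2,3) (3,3) (3,2) (3,1) (4,1)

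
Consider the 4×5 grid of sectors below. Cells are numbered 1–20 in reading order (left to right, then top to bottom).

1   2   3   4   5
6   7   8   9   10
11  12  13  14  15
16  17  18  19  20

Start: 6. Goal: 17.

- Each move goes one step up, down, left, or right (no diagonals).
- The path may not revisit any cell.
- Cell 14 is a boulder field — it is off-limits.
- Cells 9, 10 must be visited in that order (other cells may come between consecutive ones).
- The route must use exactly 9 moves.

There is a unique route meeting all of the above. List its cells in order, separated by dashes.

6 - 7 - 8 - 9 - 10 - 15 - 20 - 19 - 18 - 17

The waypoints must appear in the order 9, 10, with no cell reused.
Route from 6: 4× right (reaching 10), 2× down (reaching 20), 3× left (reaching 17) — 9 moves in all.
Check: order respected (9 at step 3, 10 at step 4); 9 moves as required.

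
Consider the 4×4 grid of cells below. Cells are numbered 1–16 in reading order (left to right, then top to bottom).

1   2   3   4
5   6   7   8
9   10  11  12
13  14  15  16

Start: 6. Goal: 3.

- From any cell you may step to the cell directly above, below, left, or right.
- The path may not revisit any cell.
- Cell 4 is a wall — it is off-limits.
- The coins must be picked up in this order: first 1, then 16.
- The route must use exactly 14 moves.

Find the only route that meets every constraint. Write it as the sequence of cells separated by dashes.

6 - 2 - 1 - 5 - 9 - 13 - 14 - 10 - 11 - 15 - 16 - 12 - 8 - 7 - 3

The waypoints must appear in the order 1, 16, with no cell reused.
Route from 6: up 1 to 2, left 1 to 1, down 3 to 13, right 1 to 14, up 1 to 10, right 1 to 11, down 1 to 15, right 1 to 16, up 2 to 8, left 1 to 7, up 1 to 3 — 14 moves in all.
Check: order respected (1 at step 2, 16 at step 10); 14 moves as required.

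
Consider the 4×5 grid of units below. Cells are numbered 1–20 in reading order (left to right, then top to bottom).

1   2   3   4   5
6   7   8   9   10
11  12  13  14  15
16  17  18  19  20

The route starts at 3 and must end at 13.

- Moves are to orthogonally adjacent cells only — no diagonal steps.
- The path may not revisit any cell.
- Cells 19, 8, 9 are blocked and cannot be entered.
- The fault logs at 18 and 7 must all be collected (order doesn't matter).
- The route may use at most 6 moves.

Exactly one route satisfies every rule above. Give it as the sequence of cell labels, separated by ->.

3 -> 2 -> 7 -> 12 -> 17 -> 18 -> 13

The 6-move cap with required stops at 18, 7 leaves no slack for detours.
Route from 3: left to 2, 3× down (reaching 17), right to 18, up to 13 — 6 moves in all.
Check: all required cells visited; 6 ≤ 6 moves.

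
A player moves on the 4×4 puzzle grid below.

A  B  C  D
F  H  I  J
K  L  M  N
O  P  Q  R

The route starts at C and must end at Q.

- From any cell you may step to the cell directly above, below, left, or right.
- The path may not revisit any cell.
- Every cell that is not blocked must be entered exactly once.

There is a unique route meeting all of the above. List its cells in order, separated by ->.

C -> D -> J -> I -> H -> B -> A -> F -> K -> O -> P -> L -> M -> N -> R -> Q

Need to visit all 16 open cells exactly once, starting at C and ending at Q.
Cell D has only two open neighbours (J and C), so the path must pass straight through it: one of those is the cell it's entered from and the other is where it exits.
Route from C: right 1 to D, down 1 to J, left 2 to H, up 1 to B, left 1 to A, down 3 to O, right 1 to P, up 1 to L, right 2 to N, down 1 to R, left 1 to Q — 15 moves in all.
Check: all 16 open cells covered.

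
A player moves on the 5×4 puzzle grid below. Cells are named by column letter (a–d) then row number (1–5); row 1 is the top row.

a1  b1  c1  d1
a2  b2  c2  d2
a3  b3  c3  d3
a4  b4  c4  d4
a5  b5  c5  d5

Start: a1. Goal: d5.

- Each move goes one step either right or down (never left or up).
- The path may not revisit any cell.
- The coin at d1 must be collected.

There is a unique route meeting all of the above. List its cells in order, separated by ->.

Moves only go right or down, so the column and row indices never decrease.
Route from a1: 3× right (reaching d1), 4× down (reaching d5) — 7 moves in all.
Check: all required cells visited.

a1 -> b1 -> c1 -> d1 -> d2 -> d3 -> d4 -> d5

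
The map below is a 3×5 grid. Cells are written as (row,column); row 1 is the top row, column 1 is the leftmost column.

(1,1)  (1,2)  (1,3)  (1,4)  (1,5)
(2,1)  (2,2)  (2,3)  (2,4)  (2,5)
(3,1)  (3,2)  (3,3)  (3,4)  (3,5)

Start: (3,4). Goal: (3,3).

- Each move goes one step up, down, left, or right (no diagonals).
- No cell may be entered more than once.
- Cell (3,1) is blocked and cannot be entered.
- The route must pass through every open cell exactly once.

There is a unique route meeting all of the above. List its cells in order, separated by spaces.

(3,4) (3,5) (2,5) (1,5) (1,4) (2,4) (2,3) (1,3) (1,2) (1,1) (2,1) (2,2) (3,2) (3,3)

Need to visit all 14 open cells exactly once, starting at (3,4) and ending at (3,3).
Cell (1,1) has only two open neighbours ((2,1) and (1,2)), so the path must pass straight through it: one of those is the cell it's entered from and the other is where it exits.
Route from (3,4): right to (3,5), 2× up (reaching (1,5)), left to (1,4), down to (2,4), left to (2,3), up to (1,3), 2× left (reaching (1,1)), down to (2,1), right to (2,2), down to (3,2), right to (3,3) — 13 moves in all.
Check: all 14 open cells covered.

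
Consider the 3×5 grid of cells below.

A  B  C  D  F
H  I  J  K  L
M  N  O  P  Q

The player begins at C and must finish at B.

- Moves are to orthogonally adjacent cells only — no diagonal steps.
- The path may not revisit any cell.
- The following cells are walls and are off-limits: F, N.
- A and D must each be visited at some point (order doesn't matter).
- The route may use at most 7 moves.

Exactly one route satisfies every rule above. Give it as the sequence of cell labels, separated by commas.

Any route must reach A and D and still end at B within 7 moves, so the order of the required stops is forced.
Route from C: right to D, down to K, 3× left (reaching H), up to A, right to B — 7 moves in all.
Check: all required cells visited; 7 ≤ 7 moves.

C, D, K, J, I, H, A, B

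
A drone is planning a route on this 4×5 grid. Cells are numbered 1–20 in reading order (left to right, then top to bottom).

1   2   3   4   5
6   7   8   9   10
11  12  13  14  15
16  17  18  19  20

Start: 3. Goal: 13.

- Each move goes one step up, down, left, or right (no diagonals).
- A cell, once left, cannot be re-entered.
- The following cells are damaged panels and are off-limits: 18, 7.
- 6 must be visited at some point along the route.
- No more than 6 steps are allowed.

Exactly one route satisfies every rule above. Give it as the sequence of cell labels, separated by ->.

The 6-move cap with required stops at 6 leaves no slack for detours.
Route from 3: left 2 to 1, down 2 to 11, right 2 to 13 — 6 moves in all.
Check: all required cells visited; 6 ≤ 6 moves.

3 -> 2 -> 1 -> 6 -> 11 -> 12 -> 13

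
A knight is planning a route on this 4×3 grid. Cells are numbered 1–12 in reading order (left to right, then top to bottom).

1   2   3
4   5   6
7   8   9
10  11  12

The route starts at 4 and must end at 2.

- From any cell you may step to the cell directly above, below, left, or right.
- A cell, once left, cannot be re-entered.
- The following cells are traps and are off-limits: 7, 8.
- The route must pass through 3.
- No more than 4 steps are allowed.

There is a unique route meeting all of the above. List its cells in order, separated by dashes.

4 - 5 - 6 - 3 - 2

Any route must reach 3 and still end at 2 within 4 moves, so the order of the required stops is forced.
Route from 4: right 2 to 6, up 1 to 3, left 1 to 2 — 4 moves in all.
Check: all required cells visited; 4 ≤ 4 moves.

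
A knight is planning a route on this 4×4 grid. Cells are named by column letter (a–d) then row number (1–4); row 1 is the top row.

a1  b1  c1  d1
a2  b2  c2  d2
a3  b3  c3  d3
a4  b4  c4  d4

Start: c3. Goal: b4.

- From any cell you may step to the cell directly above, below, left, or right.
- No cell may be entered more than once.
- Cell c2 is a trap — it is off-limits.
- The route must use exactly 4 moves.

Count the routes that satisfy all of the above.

Need simple routes of exactly 4 moves from c3 to b4 (Manhattan distance 2, so 1 moves are spent on a detour and 1 undoing it).
Enumerating: c3 b3 a3 a4 b4 | c3 d3 d4 c4 b4.
That gives 2 routes.

2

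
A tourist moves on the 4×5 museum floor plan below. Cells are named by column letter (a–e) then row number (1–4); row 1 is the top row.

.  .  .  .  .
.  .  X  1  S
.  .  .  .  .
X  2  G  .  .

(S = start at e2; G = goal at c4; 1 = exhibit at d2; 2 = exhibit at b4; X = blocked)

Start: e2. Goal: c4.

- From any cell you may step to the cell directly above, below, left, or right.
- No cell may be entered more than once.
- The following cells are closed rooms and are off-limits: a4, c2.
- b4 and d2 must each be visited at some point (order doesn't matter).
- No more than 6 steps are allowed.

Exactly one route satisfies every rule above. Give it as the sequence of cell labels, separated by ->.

e2 -> d2 -> d3 -> c3 -> b3 -> b4 -> c4

The 6-move cap with required stops at b4, d2 leaves no slack for detours.
Route from e2: left 1 to d2, down 1 to d3, left 2 to b3, down 1 to b4, right 1 to c4 — 6 moves in all.
Check: all required cells visited; 6 ≤ 6 moves.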